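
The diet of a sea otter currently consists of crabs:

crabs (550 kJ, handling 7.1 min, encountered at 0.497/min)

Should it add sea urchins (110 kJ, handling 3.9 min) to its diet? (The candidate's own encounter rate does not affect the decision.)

Current rate: (0.497×550)/(1 + 0.497×7.1) = 60.36 kJ/min.
sea urchins: E/h = 110/3.9 = 28.21 kJ/min.
Since 28.21 < R, time spent handling sea urchins is better spent searching.

No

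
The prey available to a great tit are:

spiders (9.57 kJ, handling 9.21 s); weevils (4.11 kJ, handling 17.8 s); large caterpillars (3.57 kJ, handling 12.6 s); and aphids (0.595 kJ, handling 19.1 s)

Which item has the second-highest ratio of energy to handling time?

Profitability E/h (kJ/s): spiders = 9.57/9.21 = 1.04, weevils = 4.11/17.8 = 0.231, large caterpillars = 3.57/12.6 = 0.283, aphids = 0.595/19.1 = 0.0312.
Ranked: spiders > large caterpillars > weevils > aphids.

large caterpillars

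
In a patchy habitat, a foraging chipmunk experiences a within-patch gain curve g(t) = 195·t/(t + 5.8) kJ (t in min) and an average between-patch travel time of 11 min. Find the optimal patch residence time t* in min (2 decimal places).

By the marginal value theorem, leave when the instantaneous gain rate g'(t) equals the habitat-wide average g(t)/(T + t).
g'(t) = 195·5.8/(t + 5.8)². Setting 195·5.8/(t+5.8)² = 195t/[(t+5.8)(11+t)] gives 5.8(11+t) = t(t+5.8), so t² = 5.8×11 = 63.8.
t* = √63.8 = 7.987 min.

7.99 min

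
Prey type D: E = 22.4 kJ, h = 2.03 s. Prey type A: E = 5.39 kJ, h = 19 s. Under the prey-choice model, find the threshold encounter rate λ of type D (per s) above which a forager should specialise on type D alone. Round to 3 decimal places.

The zero-one rule: include type A iff E₂/h₂ > λE₁/(1+λh₁). Equality gives the switch point.
λE₁h₂ = E₂ + λE₂h₁ ⇒ λ = E₂/(E₁h₂ − E₂h₁) = 5.39/(425.6 − 10.94) = 0.013 per s.

0.013 per s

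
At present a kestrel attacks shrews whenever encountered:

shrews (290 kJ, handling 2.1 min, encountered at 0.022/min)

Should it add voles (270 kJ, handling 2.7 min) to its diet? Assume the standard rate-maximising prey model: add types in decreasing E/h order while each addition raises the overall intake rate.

Yes

On shrews alone, R = ΣλE/(1+Σλh) = 6.38/1.046 = 6.098 kJ/min.
voles: E/h = 270/2.7 = 100 kJ/min.
100 > 6.098, so adding voles raises the average — include it.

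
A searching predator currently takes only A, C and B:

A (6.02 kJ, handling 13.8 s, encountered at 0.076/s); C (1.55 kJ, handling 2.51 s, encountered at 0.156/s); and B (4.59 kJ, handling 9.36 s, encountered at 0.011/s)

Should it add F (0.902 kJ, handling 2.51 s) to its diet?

Current rate: (0.076×6.02 + 0.156×1.55 + 0.011×4.59)/(1 + 0.076×13.8 + 0.156×2.51 + 0.011×9.36) = 0.2948 kJ/s.
Profitability of F: 0.902/2.51 = 0.3594 kJ/s.
Since 0.3594 > R, including F increases the long-run rate.

Yes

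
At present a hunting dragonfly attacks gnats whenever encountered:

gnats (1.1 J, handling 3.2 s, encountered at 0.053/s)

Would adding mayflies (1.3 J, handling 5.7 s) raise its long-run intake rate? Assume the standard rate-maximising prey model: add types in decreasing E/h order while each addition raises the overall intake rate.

Current rate: (0.053×1.1)/(1 + 0.053×3.2) = 0.04985 J/s.
mayflies: E/h = 1.3/5.7 = 0.2281 J/s.
Since 0.2281 > R, including mayflies increases the long-run rate.

Yes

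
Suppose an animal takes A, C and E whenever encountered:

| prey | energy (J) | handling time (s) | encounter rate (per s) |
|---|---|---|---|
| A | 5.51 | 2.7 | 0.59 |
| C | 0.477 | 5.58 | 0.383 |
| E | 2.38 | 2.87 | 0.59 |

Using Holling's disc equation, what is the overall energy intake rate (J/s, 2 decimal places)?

Energy encountered per unit search time: 0.59×5.51 + 0.383×0.477 + 0.59×2.38 = 4.838 J/s.
Handling time per unit search time: 0.59×2.7 + 0.383×5.58 + 0.59×2.87 = 5.423.
Rate = 4.838/(1 + 5.423) = 0.7531 J/s.

0.75 J/s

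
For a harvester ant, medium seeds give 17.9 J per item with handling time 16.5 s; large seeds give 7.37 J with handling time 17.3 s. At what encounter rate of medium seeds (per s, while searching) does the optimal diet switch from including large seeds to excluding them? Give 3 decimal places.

0.039 per s

The zero-one rule: include large seeds iff E₂/h₂ > λE₁/(1+λh₁). Equality gives the switch point.
λE₁h₂ = E₂ + λE₂h₁ ⇒ λ = E₂/(E₁h₂ − E₂h₁) = 7.37/(309.7 − 121.6) = 0.03919 per s.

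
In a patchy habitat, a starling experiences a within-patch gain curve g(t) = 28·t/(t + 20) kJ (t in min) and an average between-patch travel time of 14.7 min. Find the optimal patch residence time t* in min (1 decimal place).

17.1 min

Maximise g(t)/(T+t): set derivative to zero → g'(t)(T+t) = g(t).
g'(t) = 28·20/(t + 20)². Setting 28·20/(t+20)² = 28t/[(t+20)(14.7+t)] gives 20(14.7+t) = t(t+20), so t² = 20×14.7 = 294.
t* = √294 = 17.15 min.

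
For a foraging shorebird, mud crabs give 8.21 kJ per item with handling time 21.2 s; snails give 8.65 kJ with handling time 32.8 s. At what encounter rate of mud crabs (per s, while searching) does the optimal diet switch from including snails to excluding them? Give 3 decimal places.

At the threshold, the rate on mud crabs alone equals the profitability of snails: λ·8.21/(1 + λ·21.2) = 8.65/32.8 = 0.2637.
Rearranging, λ(8.21 − 0.2637×21.2) = 0.2637, so λ = 0.2637/2.619 = 0.1007 per s.

0.101 per s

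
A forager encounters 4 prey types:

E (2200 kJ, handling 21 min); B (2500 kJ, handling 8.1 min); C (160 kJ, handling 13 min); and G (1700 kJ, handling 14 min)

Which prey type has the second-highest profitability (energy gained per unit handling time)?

Profitability E/h (kJ/min): E = 2200/21 = 105, B = 2500/8.1 = 309, C = 160/13 = 12.3, G = 1700/14 = 121.
Ranked: B > G > E > C.

G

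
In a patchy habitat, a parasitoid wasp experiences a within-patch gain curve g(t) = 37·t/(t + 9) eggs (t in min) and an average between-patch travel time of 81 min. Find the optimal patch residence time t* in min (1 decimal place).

Maximise g(t)/(T+t): set derivative to zero → g'(t)(T+t) = g(t).
g'(t) = 37·9/(t + 9)². Setting 37·9/(t+9)² = 37t/[(t+9)(81+t)] gives 9(81+t) = t(t+9), so t² = 9×81 = 729.
t* = √729 = 27 min.

27.0 min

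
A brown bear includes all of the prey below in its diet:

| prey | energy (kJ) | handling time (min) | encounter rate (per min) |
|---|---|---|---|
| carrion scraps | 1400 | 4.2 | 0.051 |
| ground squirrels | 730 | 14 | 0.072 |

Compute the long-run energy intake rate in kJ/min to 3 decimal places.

55.783 kJ/min

R = (0.051×1400 + 0.072×730) / (1 + 0.051×4.2 + 0.072×14) = 124/2.222 = 55.78 kJ/min.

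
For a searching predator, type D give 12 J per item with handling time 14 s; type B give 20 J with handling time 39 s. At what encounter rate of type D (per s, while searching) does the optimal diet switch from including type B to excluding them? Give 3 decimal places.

0.106 per s

At the threshold, the rate on type D alone equals the profitability of type B: λ·12/(1 + λ·14) = 20/39 = 0.5128.
Rearranging, λ(12 − 0.5128×14) = 0.5128, so λ = 0.5128/4.821 = 0.1064 per s.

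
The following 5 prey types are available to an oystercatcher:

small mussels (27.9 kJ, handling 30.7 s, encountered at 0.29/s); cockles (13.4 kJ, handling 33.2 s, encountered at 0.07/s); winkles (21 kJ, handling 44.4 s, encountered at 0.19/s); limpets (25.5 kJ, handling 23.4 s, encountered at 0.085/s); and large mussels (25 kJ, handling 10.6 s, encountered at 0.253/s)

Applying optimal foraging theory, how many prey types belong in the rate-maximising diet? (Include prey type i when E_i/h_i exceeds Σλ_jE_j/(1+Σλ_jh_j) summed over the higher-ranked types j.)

E/h in descending order: large mussels 2.36, limpets 1.09, small mussels 0.909, winkles 0.473, cockles 0.404 kJ/s. The optimal diet is the largest prefix of this list for which every included type satisfies E_i/h_i > R on the types above it.
Rate on top 1: 1.718. limpets: 1.09 < 1.718 → exclude; stop.
Optimal diet: large mussels — 1 of 5 types.

1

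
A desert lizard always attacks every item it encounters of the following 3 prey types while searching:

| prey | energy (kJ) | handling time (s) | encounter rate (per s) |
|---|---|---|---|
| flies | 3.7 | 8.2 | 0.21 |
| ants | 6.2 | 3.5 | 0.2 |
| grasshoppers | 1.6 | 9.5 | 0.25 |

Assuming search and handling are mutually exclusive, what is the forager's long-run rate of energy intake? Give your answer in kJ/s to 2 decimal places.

R = (0.21×3.7 + 0.2×6.2 + 0.25×1.6) / (1 + 0.21×8.2 + 0.2×3.5 + 0.25×9.5) = 2.417/5.797 = 0.4169 kJ/s.

0.42 kJ/s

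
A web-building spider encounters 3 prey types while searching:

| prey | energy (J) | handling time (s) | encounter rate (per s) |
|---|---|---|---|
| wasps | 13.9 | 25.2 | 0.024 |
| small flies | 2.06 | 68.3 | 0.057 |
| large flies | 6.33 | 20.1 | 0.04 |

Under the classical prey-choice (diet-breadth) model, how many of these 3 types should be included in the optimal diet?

2

E/h in descending order: wasps 0.552, large flies 0.315, small flies 0.0302 J/s. The optimal diet is the largest prefix of this list for which every included type satisfies E_i/h_i > R on the types above it.
Rate on top 1: 0.2079. large flies: 0.315 > 0.2079 → include.
Rate on top 2: 0.2436. small flies: 0.0302 < 0.2436 → exclude; stop.
Optimal diet: wasps, large flies — 2 of 3 types.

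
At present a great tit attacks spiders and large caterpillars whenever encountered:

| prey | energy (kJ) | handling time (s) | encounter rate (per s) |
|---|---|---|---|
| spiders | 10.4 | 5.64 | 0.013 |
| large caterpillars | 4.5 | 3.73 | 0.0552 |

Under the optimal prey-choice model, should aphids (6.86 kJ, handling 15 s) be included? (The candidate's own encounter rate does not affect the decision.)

Yes

Current rate: (0.013×10.4 + 0.0552×4.5)/(1 + 0.013×5.64 + 0.0552×3.73) = 0.2999 kJ/s.
Profitability of aphids: 6.86/15 = 0.4573 kJ/s.
0.4573 > 0.2999, so adding aphids raises the average — include it.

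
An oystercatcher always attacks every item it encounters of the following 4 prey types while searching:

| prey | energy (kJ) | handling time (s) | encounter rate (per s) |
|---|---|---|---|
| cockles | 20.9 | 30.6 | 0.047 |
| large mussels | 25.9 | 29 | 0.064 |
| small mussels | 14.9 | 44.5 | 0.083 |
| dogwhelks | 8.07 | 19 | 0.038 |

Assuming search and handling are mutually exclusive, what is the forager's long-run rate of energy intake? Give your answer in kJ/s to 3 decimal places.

R = (0.047×20.9 + 0.064×25.9 + 0.083×14.9 + 0.038×8.07) / (1 + 0.047×30.6 + 0.064×29 + 0.083×44.5 + 0.038×19) = 4.183/8.71 = 0.4803 kJ/s.

0.480 kJ/s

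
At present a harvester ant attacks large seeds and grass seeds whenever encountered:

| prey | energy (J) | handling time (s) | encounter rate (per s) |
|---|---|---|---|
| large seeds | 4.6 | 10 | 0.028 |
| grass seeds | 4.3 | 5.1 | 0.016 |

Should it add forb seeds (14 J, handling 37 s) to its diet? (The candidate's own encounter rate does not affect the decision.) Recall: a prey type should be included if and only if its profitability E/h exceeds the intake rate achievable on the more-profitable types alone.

Current rate: (0.028×4.6 + 0.016×4.3)/(1 + 0.028×10 + 0.016×5.1) = 0.1451 J/s.
forb seeds: E/h = 14/37 = 0.3784 J/s.
0.3784 > 0.1451, so adding forb seeds raises the average — include it.

Yes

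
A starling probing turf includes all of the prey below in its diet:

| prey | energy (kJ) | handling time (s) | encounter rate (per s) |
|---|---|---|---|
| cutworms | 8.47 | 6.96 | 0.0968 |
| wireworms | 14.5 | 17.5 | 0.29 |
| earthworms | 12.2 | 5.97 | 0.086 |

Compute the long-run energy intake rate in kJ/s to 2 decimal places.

0.84 kJ/s

Energy encountered per unit search time: 0.0968×8.47 + 0.29×14.5 + 0.086×12.2 = 6.074 kJ/s.
Handling time per unit search time: 0.0968×6.96 + 0.29×17.5 + 0.086×5.97 = 6.262.
Rate = 6.074/(1 + 6.262) = 0.8364 kJ/s.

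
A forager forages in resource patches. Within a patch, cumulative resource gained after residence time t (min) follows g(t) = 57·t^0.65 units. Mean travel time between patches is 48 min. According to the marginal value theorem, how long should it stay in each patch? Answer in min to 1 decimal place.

Maximise g(t)/(T+t): set derivative to zero → g'(t)(T+t) = g(t).
g'(t) = 0.65·57·t^-0.35. Setting 0.65·57·t^-0.35 = 57·t^0.65/(48+t) gives 0.65(48+t) = t, so 0.35·t = 0.65×48.
t* = 0.65×48/0.35 = 89.14 min.

89.1 min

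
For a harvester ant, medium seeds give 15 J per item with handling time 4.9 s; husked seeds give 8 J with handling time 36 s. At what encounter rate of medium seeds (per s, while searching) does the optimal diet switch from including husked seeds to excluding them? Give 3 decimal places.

0.016 per s

Drop husked seeds once their profitability E₂/h₂ falls below the rate achievable on medium seeds alone: E₂/h₂ = λE₁/(1 + λh₁).
Solve for λ: λE₁h₂ = E₂(1 + λh₁) → λ(E₁h₂ − E₂h₁) = E₂ → λ = E₂/(E₁h₂ − E₂h₁).
λ = 8/(15×36 − 8×4.9) = 8/500.8 = 0.01597 per s.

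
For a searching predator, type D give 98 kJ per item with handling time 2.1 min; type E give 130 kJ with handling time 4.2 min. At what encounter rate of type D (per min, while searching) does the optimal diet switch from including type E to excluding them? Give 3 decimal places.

0.938 per min

At the threshold, the rate on type D alone equals the profitability of type E: λ·98/(1 + λ·2.1) = 130/4.2 = 30.95.
Rearranging, λ(98 − 30.95×2.1) = 30.95, so λ = 30.95/33 = 0.938 per min.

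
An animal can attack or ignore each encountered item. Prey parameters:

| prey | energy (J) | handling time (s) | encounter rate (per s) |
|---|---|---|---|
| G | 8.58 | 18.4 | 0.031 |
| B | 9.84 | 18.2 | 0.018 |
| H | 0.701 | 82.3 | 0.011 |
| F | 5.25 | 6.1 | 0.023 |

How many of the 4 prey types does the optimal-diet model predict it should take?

Rank by E/h (J/s): F 0.861, B 0.541, G 0.466, H 0.00852. Include each in turn until the next type's E/h falls below the running intake rate.
Rate on top 1: 0.1059. B: 0.541 > 0.1059 → include.
Rate on top 2: 0.2029. G: 0.466 > 0.2029 → include.
Rate on top 3: 0.2766. H: 0.00852 < 0.2766 → exclude; stop.
Optimal diet: F, B, G — 3 of 4 types.

3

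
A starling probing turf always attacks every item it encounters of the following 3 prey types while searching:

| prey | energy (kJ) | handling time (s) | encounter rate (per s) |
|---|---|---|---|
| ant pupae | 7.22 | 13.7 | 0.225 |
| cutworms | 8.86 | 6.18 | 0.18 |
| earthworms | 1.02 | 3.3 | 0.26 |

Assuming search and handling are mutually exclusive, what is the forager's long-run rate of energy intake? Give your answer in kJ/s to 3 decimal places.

0.576 kJ/s

Energy encountered per unit search time: 0.225×7.22 + 0.18×8.86 + 0.26×1.02 = 3.484 kJ/s.
Handling time per unit search time: 0.225×13.7 + 0.18×6.18 + 0.26×3.3 = 5.053.
Rate = 3.484/(1 + 5.053) = 0.5757 kJ/s.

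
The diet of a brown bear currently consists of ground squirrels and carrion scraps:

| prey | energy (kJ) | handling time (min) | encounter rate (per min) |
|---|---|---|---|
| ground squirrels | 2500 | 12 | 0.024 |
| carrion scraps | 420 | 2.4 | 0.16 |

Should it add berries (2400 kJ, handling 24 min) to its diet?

Yes

Intake rate on the current diet: R = (0.024×2500 + 0.16×420) / (1 + 0.024×12 + 0.16×2.4) = 127.2/1.672 = 76.08 kJ/min.
Profitability of berries: 2400/24 = 100 kJ/min.
Since 100 > R, including berries increases the long-run rate.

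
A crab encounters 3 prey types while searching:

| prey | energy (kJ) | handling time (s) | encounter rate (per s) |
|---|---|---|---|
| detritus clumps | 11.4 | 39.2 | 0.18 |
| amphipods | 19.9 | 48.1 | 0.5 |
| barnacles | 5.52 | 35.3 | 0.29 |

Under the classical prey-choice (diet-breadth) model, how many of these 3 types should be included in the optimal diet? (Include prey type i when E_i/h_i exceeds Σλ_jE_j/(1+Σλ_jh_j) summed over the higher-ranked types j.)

Rank by E/h (kJ/s): amphipods 0.414, detritus clumps 0.291, barnacles 0.156. Include each in turn until the next type's E/h falls below the running intake rate.
Rate on top 1: 0.3972. detritus clumps: 0.291 < 0.3972 → exclude; stop.
Optimal diet: amphipods — 1 of 3 types.

1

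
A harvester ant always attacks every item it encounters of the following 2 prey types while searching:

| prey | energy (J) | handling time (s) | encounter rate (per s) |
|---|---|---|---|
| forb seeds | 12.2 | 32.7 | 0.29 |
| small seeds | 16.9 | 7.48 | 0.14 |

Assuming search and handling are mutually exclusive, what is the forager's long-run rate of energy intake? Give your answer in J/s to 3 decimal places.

0.512 J/s

Energy encountered per unit search time: 0.29×12.2 + 0.14×16.9 = 5.904 J/s.
Handling time per unit search time: 0.29×32.7 + 0.14×7.48 = 10.53.
Rate = 5.904/(1 + 10.53) = 0.512 J/s.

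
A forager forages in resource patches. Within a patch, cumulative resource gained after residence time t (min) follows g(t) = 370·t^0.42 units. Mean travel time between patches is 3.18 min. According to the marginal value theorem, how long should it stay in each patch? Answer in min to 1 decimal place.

2.3 min

By the marginal value theorem, leave when the instantaneous gain rate g'(t) equals the habitat-wide average g(t)/(T + t).
g'(t) = 0.42·370·t^-0.58. Setting 0.42·370·t^-0.58 = 370·t^0.42/(3.18+t) gives 0.42(3.18+t) = t, so 0.58·t = 0.42×3.18.
t* = 0.42×3.18/0.58 = 2.303 min.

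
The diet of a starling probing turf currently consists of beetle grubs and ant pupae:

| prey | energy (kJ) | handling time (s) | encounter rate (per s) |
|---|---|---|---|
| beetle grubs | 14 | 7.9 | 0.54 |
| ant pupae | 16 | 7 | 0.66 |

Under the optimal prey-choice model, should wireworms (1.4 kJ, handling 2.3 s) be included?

No

Intake rate on the current diet: R = (0.54×14 + 0.66×16) / (1 + 0.54×7.9 + 0.66×7) = 18.12/9.886 = 1.833 kJ/s.
wireworms: E/h = 1.4/2.3 = 0.6087 kJ/s.
Since 0.6087 < R, time spent handling wireworms is better spent searching.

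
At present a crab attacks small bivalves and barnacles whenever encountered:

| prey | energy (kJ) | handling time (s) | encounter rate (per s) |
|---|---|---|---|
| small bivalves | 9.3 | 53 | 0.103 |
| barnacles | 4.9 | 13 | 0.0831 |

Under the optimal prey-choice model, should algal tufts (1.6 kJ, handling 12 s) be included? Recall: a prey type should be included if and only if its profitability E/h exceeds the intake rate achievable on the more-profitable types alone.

No

On small bivalves and barnacles alone, R = ΣλE/(1+Σλh) = 1.365/7.539 = 0.1811 kJ/s.
Profitability of algal tufts: 1.6/12 = 0.1333 kJ/s.
Since 0.1333 < R, time spent handling algal tufts is better spent searching.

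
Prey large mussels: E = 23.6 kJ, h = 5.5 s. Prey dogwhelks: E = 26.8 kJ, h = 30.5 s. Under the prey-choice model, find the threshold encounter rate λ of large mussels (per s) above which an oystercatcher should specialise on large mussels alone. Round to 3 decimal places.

Drop dogwhelks once their profitability E₂/h₂ falls below the rate achievable on large mussels alone: E₂/h₂ = λE₁/(1 + λh₁).
Solve for λ: λE₁h₂ = E₂(1 + λh₁) → λ(E₁h₂ − E₂h₁) = E₂ → λ = E₂/(E₁h₂ − E₂h₁).
λ = 26.8/(23.6×30.5 − 26.8×5.5) = 26.8/572.4 = 0.04682 per s.

0.047 per s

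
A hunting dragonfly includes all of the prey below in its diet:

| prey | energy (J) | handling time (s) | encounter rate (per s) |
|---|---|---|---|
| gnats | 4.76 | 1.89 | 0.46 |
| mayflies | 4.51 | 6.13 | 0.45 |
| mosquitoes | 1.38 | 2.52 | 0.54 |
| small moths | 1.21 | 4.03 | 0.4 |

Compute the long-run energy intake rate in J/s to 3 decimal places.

0.717 J/s

R = Σλ_iE_i / (1 + Σλ_ih_i)
Numerator: 0.46×4.76 + 0.45×4.51 + 0.54×1.38 + 0.4×1.21 = 5.448
Denominator: 1 + 0.46×1.89 + 0.45×6.13 + 0.54×2.52 + 0.4×4.03 = 7.601
R = 5.448/7.601 = 0.7168 J/s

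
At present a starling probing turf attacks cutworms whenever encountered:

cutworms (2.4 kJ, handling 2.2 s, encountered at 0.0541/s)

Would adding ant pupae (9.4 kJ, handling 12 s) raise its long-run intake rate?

On cutworms alone, R = ΣλE/(1+Σλh) = 0.1298/1.119 = 0.116 kJ/s.
Profitability of ant pupae: 9.4/12 = 0.7833 kJ/s.
Since 0.7833 > R, including ant pupae increases the long-run rate.

Yes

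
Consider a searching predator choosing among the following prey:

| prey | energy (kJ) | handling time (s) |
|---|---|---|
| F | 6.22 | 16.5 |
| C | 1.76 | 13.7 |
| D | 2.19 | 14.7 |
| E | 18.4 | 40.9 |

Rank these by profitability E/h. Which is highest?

E

In descending order of E/h:
E: 18.4/40.9 = 0.45 kJ/s
F: 6.22/16.5 = 0.377 kJ/s
D: 2.19/14.7 = 0.149 kJ/s
C: 1.76/13.7 = 0.128 kJ/s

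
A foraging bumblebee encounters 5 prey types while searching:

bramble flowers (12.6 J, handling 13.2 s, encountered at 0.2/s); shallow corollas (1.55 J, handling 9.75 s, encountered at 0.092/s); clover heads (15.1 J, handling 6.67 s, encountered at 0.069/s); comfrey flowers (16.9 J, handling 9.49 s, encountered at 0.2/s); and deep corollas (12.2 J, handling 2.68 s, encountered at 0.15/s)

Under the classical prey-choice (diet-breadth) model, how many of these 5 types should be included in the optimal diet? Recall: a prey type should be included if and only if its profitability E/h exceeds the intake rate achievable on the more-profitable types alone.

3

Rank by E/h (J/s): deep corollas 4.55, clover heads 2.26, comfrey flowers 1.78, bramble flowers 0.955, shallow corollas 0.159. Include each in turn until the next type's E/h falls below the running intake rate.
Rate on top 1: 1.305. clover heads: 2.26 > 1.305 → include.
Rate on top 2: 1.542. comfrey flowers: 1.78 > 1.542 → include.
Rate on top 3: 1.663. bramble flowers: 0.955 < 1.663 → exclude; stop.
Optimal diet: deep corollas, clover heads, comfrey flowers — 3 of 5 types.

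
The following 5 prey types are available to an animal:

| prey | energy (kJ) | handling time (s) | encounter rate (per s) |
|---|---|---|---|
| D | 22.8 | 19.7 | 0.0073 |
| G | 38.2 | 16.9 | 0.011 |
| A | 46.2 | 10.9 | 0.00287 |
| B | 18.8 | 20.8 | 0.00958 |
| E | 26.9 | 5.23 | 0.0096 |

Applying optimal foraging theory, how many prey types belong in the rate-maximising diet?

Profitabilities (E/h, kJ/s): E 5.14, A 4.24, G 2.26, D 1.16, B 0.904. Add prey in this order while the next type's profitability exceeds the intake rate on those already taken.
Rate on top 1: 0.2459. A: 4.24 > 0.2459 → include.
Rate on top 2: 0.3614. G: 2.26 > 0.3614 → include.
Rate on top 3: 0.6399. D: 1.16 > 0.6399 → include.
Rate on top 4: 0.6927. B: 0.904 > 0.6927 → include.
Optimal diet: E, A, G, D, B — 5 of 5 types.

5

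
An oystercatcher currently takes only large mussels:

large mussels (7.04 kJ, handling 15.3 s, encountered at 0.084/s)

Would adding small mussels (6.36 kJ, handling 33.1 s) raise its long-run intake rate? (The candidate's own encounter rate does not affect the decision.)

No

Intake rate on the current diet: R = (0.084×7.04) / (1 + 0.084×15.3) = 0.5914/2.285 = 0.2588 kJ/s.
small mussels: E/h = 6.36/33.1 = 0.1921 kJ/s.
Since 0.1921 < R, time spent handling small mussels is better spent searching.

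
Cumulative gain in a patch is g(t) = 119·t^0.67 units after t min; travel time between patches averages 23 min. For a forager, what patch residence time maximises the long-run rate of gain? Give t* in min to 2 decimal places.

46.70 min

Maximise g(t)/(T+t): set derivative to zero → g'(t)(T+t) = g(t).
g'(t) = 0.67·119·t^-0.33. Setting 0.67·119·t^-0.33 = 119·t^0.67/(23+t) gives 0.67(23+t) = t, so 0.33·t = 0.67×23.
t* = 0.67×23/0.33 = 46.7 min.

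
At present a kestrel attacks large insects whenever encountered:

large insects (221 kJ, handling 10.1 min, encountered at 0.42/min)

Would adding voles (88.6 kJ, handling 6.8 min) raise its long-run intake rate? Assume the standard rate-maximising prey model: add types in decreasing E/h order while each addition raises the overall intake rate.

No

On large insects alone, R = ΣλE/(1+Σλh) = 92.82/5.242 = 17.71 kJ/min.
Profitability of voles: 88.6/6.8 = 13.03 kJ/min.
13.03 < 17.71, so adding voles would lower the average — exclude it.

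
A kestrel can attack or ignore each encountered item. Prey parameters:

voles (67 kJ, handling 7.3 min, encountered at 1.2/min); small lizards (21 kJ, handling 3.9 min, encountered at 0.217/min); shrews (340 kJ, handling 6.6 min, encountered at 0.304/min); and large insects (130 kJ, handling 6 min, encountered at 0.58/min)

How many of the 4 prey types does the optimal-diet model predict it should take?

Rank by E/h (kJ/min): shrews 51.5, large insects 21.7, voles 9.18, small lizards 5.38. Include each in turn until the next type's E/h falls below the running intake rate.
Rate on top 1: 34.38. large insects: 21.7 < 34.38 → exclude; stop.
Optimal diet: shrews — 1 of 4 types.

1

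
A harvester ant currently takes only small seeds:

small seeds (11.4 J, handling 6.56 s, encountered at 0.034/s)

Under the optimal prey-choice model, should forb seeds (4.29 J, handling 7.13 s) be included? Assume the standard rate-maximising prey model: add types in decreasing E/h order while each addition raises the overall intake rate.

On small seeds alone, R = ΣλE/(1+Σλh) = 0.3876/1.223 = 0.3169 J/s.
forb seeds: E/h = 4.29/7.13 = 0.6017 J/s.
Since 0.6017 > R, including forb seeds increases the long-run rate.

Yes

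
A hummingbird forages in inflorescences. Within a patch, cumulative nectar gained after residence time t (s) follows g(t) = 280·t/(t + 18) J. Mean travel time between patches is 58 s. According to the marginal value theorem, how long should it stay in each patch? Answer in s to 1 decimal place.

Optimal t* satisfies g'(t*) = g(t*)/(T + t*).
g'(t) = 280·18/(t + 18)². Setting 280·18/(t+18)² = 280t/[(t+18)(58+t)] gives 18(58+t) = t(t+18), so t² = 18×58 = 1044.
t* = √1044 = 32.31 s.

32.3 s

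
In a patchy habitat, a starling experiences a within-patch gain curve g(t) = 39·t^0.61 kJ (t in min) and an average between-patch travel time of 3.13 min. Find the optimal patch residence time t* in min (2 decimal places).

4.90 min

Maximise g(t)/(T+t): set derivative to zero → g'(t)(T+t) = g(t).
g'(t) = 0.61·39·t^-0.39. Setting 0.61·39·t^-0.39 = 39·t^0.61/(3.13+t) gives 0.61(3.13+t) = t, so 0.39·t = 0.61×3.13.
t* = 0.61×3.13/0.39 = 4.896 min.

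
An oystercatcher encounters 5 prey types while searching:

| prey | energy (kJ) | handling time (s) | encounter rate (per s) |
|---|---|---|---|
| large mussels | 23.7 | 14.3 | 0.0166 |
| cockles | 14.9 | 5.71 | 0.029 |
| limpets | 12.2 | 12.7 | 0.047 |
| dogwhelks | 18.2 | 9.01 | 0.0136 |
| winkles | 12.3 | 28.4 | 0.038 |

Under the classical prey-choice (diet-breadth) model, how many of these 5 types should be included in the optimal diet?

4

Rank by E/h (kJ/s): cockles 2.61, dogwhelks 2.02, large mussels 1.66, limpets 0.961, winkles 0.433. Include each in turn until the next type's E/h falls below the running intake rate.
Rate on top 1: 0.3707. dogwhelks: 2.02 > 0.3707 → include.
Rate on top 2: 0.5276. large mussels: 1.66 > 0.5276 → include.
Rate on top 3: 0.7034. limpets: 0.961 > 0.7034 → include.
Rate on top 4: 0.7757. winkles: 0.433 < 0.7757 → exclude; stop.
Optimal diet: cockles, dogwhelks, large mussels, limpets — 4 of 5 types.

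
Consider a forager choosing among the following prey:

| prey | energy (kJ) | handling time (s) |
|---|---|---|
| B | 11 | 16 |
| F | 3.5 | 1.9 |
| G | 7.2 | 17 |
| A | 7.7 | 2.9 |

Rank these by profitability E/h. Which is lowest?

G

Profitability E/h (kJ/s): B = 11/16 = 0.688, F = 3.5/1.9 = 1.84, G = 7.2/17 = 0.424, A = 7.7/2.9 = 2.66.
Ranked: A > F > B > G.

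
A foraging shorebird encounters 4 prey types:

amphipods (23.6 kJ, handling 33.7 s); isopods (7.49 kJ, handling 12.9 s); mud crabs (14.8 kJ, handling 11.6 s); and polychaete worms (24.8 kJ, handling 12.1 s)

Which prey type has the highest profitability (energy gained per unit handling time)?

Profitability E/h (kJ/s): amphipods = 23.6/33.7 = 0.7, isopods = 7.49/12.9 = 0.581, mud crabs = 14.8/11.6 = 1.28, polychaete worms = 24.8/12.1 = 2.05.
Ranked: polychaete worms > mud crabs > amphipods > isopods.

polychaete worms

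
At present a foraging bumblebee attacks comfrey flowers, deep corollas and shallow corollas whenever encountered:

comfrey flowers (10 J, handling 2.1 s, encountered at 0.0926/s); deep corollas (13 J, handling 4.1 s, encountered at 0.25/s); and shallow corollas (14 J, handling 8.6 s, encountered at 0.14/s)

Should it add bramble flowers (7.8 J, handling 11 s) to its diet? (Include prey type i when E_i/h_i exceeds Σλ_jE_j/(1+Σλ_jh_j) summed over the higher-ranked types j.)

On comfrey flowers, deep corollas and shallow corollas alone, R = ΣλE/(1+Σλh) = 6.136/3.423 = 1.792 J/s.
Profitability of bramble flowers: 7.8/11 = 0.7091 J/s.
Since 0.7091 < R, time spent handling bramble flowers is better spent searching.

No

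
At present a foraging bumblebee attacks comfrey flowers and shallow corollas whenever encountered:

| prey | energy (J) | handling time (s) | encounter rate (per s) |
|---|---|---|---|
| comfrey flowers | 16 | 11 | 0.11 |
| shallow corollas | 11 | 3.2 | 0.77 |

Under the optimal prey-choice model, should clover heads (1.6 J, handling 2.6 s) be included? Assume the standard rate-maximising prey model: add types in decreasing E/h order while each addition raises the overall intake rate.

On comfrey flowers and shallow corollas alone, R = ΣλE/(1+Σλh) = 10.23/4.674 = 2.189 J/s.
clover heads: E/h = 1.6/2.6 = 0.6154 J/s.
0.6154 < 2.189, so adding clover heads would lower the average — exclude it.

No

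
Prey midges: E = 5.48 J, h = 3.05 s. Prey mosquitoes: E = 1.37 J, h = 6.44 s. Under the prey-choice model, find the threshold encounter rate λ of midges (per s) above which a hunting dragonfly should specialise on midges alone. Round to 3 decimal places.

The zero-one rule: include mosquitoes iff E₂/h₂ > λE₁/(1+λh₁). Equality gives the switch point.
λE₁h₂ = E₂ + λE₂h₁ ⇒ λ = E₂/(E₁h₂ − E₂h₁) = 1.37/(35.29 − 4.178) = 0.04403 per s.

0.044 per s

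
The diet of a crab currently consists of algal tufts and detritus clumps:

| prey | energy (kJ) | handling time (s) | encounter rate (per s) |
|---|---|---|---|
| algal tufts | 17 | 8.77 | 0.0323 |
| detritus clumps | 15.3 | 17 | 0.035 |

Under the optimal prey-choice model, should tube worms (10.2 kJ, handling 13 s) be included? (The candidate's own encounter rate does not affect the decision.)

Current rate: (0.0323×17 + 0.035×15.3)/(1 + 0.0323×8.77 + 0.035×17) = 0.5774 kJ/s.
Profitability of tube worms: 10.2/13 = 0.7846 kJ/s.
0.7846 > 0.5774, so adding tube worms raises the average — include it.

Yes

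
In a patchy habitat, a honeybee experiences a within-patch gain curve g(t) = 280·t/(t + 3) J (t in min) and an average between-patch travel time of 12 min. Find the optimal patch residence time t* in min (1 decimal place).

6.0 min

By the marginal value theorem, leave when the instantaneous gain rate g'(t) equals the habitat-wide average g(t)/(T + t).
g'(t) = 280·3/(t + 3)². Setting 280·3/(t+3)² = 280t/[(t+3)(12+t)] gives 3(12+t) = t(t+3), so t² = 3×12 = 36.
t* = √36 = 6 min.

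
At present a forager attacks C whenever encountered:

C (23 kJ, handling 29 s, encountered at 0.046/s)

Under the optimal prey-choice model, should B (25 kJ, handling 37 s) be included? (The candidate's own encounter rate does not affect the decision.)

Yes

On C alone, R = ΣλE/(1+Σλh) = 1.058/2.334 = 0.4533 kJ/s.
Profitability of B: 25/37 = 0.6757 kJ/s.
Since 0.6757 > R, including B increases the long-run rate.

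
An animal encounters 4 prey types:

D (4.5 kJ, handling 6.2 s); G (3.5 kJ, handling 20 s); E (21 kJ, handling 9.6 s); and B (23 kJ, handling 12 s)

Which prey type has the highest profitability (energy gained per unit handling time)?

E

Profitability E/h (kJ/s): D = 4.5/6.2 = 0.726, G = 3.5/20 = 0.175, E = 21/9.6 = 2.19, B = 23/12 = 1.92.
Ranked: E > B > D > G.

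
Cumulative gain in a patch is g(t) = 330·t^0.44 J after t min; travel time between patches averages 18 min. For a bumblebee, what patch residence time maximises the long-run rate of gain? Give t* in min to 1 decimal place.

14.1 min

By the marginal value theorem, leave when the instantaneous gain rate g'(t) equals the habitat-wide average g(t)/(T + t).
g'(t) = 0.44·330·t^-0.56. Setting 0.44·330·t^-0.56 = 330·t^0.44/(18+t) gives 0.44(18+t) = t, so 0.56·t = 0.44×18.
t* = 0.44×18/0.56 = 14.14 min.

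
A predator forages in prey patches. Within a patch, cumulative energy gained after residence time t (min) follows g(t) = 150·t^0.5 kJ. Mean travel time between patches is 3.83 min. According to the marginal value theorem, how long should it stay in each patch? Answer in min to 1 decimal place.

By the marginal value theorem, leave when the instantaneous gain rate g'(t) equals the habitat-wide average g(t)/(T + t).
g'(t) = 0.5·150·t^-0.5. Setting 0.5·150·t^-0.5 = 150·t^0.5/(3.83+t) gives 0.5(3.83+t) = t, so 0.50·t = 0.5×3.83.
t* = 0.5×3.83/0.50 = 3.83 min.

3.8 min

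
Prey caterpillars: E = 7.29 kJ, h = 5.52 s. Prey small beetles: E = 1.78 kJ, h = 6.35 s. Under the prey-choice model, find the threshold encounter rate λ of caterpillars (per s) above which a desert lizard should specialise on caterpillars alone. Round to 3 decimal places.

At the threshold, the rate on caterpillars alone equals the profitability of small beetles: λ·7.29/(1 + λ·5.52) = 1.78/6.35 = 0.2803.
Rearranging, λ(7.29 − 0.2803×5.52) = 0.2803, so λ = 0.2803/5.743 = 0.04881 per s.

0.049 per s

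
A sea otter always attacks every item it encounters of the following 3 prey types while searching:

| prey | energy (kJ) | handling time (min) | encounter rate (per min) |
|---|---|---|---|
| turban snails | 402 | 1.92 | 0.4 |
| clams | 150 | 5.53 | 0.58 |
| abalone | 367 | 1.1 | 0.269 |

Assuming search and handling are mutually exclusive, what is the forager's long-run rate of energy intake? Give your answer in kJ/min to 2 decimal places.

65.74 kJ/min

Energy encountered per unit search time: 0.4×402 + 0.58×150 + 0.269×367 = 346.5 kJ/min.
Handling time per unit search time: 0.4×1.92 + 0.58×5.53 + 0.269×1.1 = 4.271.
Rate = 346.5/(1 + 4.271) = 65.74 kJ/min.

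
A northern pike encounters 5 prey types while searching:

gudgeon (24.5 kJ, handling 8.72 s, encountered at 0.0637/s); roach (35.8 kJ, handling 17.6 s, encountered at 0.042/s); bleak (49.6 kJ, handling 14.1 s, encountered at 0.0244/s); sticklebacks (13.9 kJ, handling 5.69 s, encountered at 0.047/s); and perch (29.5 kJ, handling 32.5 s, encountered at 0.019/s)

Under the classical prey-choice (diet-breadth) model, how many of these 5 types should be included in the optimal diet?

4

Rank by E/h (kJ/s): bleak 3.52, gudgeon 2.81, sticklebacks 2.44, roach 2.03, perch 0.908. Include each in turn until the next type's E/h falls below the running intake rate.
Rate on top 1: 0.9004. gudgeon: 2.81 > 0.9004 → include.
Rate on top 2: 1.459. sticklebacks: 2.44 > 1.459 → include.
Rate on top 3: 1.58. roach: 2.03 > 1.58 → include.
Rate on top 4: 1.696. perch: 0.908 < 1.696 → exclude; stop.
Optimal diet: bleak, gudgeon, sticklebacks, roach — 4 of 5 types.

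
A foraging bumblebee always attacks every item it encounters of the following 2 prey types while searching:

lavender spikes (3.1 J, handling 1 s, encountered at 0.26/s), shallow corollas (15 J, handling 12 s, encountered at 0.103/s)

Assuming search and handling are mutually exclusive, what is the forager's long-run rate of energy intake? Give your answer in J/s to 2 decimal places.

R = Σλ_iE_i / (1 + Σλ_ih_i)
Numerator: 0.26×3.1 + 0.103×15 = 2.351
Denominator: 1 + 0.26×1 + 0.103×12 = 2.496
R = 2.351/2.496 = 0.9419 J/s

0.94 J/s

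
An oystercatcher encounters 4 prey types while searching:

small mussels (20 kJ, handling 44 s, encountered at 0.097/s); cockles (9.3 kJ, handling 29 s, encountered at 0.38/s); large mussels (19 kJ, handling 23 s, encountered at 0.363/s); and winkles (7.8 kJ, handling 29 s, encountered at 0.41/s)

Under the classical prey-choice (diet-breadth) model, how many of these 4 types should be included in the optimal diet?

E/h in descending order: large mussels 0.826, small mussels 0.455, cockles 0.321, winkles 0.269 kJ/s. The optimal diet is the largest prefix of this list for which every included type satisfies E_i/h_i > R on the types above it.
Rate on top 1: 0.7377. small mussels: 0.455 < 0.7377 → exclude; stop.
Optimal diet: large mussels — 1 of 4 types.

1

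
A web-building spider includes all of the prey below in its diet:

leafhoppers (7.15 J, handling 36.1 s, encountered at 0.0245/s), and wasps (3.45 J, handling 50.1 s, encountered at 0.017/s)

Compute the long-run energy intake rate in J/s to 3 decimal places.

R = (0.0245×7.15 + 0.017×3.45) / (1 + 0.0245×36.1 + 0.017×50.1) = 0.2338/2.736 = 0.08546 J/s.

0.085 J/s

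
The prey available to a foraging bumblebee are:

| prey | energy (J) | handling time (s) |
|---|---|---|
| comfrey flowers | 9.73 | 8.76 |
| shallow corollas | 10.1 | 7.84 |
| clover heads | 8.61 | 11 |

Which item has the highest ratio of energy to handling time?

In descending order of E/h:
shallow corollas: 10.1/7.84 = 1.29 J/s
comfrey flowers: 9.73/8.76 = 1.11 J/s
clover heads: 8.61/11 = 0.783 J/s

shallow corollas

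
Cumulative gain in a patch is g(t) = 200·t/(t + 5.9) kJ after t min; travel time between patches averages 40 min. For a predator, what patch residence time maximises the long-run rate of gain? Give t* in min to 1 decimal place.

Maximise g(t)/(T+t): set derivative to zero → g'(t)(T+t) = g(t).
g'(t) = 200·5.9/(t + 5.9)². Setting 200·5.9/(t+5.9)² = 200t/[(t+5.9)(40+t)] gives 5.9(40+t) = t(t+5.9), so t² = 5.9×40 = 236.
t* = √236 = 15.36 min.

15.4 min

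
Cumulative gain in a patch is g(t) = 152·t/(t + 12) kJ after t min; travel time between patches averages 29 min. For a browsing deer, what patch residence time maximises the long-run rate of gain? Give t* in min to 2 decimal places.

18.65 min

Maximise g(t)/(T+t): set derivative to zero → g'(t)(T+t) = g(t).
g'(t) = 152·12/(t + 12)². Setting 152·12/(t+12)² = 152t/[(t+12)(29+t)] gives 12(29+t) = t(t+12), so t² = 12×29 = 348.
t* = √348 = 18.65 min.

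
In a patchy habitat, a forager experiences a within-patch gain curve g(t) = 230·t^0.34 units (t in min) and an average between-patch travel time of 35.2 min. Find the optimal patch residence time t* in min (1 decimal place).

By the marginal value theorem, leave when the instantaneous gain rate g'(t) equals the habitat-wide average g(t)/(T + t).
g'(t) = 0.34·230·t^-0.66. Setting 0.34·230·t^-0.66 = 230·t^0.34/(35.2+t) gives 0.34(35.2+t) = t, so 0.66·t = 0.34×35.2.
t* = 0.34×35.2/0.66 = 18.13 min.

18.1 min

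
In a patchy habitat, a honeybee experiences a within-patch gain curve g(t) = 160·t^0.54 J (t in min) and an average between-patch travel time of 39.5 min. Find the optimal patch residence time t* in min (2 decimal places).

46.37 min

By the marginal value theorem, leave when the instantaneous gain rate g'(t) equals the habitat-wide average g(t)/(T + t).
g'(t) = 0.54·160·t^-0.46. Setting 0.54·160·t^-0.46 = 160·t^0.54/(39.5+t) gives 0.54(39.5+t) = t, so 0.46·t = 0.54×39.5.
t* = 0.54×39.5/0.46 = 46.37 min.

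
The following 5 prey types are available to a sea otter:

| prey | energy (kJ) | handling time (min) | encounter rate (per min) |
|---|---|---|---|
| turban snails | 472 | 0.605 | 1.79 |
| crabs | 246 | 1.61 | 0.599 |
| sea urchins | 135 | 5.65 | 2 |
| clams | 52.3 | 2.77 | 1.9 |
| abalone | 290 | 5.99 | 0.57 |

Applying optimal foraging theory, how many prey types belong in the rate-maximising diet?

Profitabilities (E/h, kJ/min): turban snails 780, crabs 153, abalone 48.4, sea urchins 23.9, clams 18.9. Add prey in this order while the next type's profitability exceeds the intake rate on those already taken.
Rate on top 1: 405.6. crabs: 153 < 405.6 → exclude; stop.
Optimal diet: turban snails — 1 of 5 types.

1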